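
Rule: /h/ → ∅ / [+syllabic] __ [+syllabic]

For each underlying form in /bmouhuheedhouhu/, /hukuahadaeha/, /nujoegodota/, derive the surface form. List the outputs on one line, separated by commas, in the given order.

bmouueedhouu, hukuaadaea, nujoegodota

/bmouhuheedhouhu/: /h/ occurs between vowels /u/ and /u/, so it deletes. /h/ occurs between vowels /u/ and /e/, so it deletes. /h/ occurs between vowels /u/ and /u/, so it deletes. → [bmouueedhouu].
/hukuahadaeha/: /h/ occurs between vowels /a/ and /a/, so it deletes. /h/ occurs between vowels /e/ and /a/, so it deletes. → [hukuaadaea].
/nujoegodota/: the rule's environment is not met; surfaces unchanged as [nujoegodota].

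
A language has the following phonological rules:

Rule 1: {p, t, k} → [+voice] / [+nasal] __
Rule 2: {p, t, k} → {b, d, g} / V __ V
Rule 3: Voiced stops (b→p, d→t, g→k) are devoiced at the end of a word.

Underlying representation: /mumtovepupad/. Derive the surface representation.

Rule 1 (post-nasal voicing): /t/ is a voiceless stop immediately after the nasal /m/, so it voices to [d]. /mumtovepupad/ → mumdovepupad.
Rule 2 (intervocalic voicing): /p/ is a voiceless stop between vowels /e/ and /u/, so it voices to [b]. /p/ is a voiceless stop between vowels /u/ and /a/, so it voices to [b]. /mumdovepupad/ → mumdovebubad.
Rule 3 (final devoicing): /d/ is a voiced stop in word-final position, so it devoices to [t]. /mumdovebubad/ → mumdovebubat.

mumdovebubat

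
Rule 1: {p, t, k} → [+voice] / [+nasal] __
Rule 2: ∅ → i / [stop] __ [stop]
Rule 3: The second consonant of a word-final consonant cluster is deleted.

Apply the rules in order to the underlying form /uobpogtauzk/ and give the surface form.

uobipogitauz

Rule 1 (post-nasal voicing): no segment meets the environment; /uobpogtauzk/ is unchanged.
Rule 2 (stop-cluster i-epenthesis): /b/ and /p/ form a stop–stop cluster, so [i] is inserted between them. /g/ and /t/ form a stop–stop cluster, so [i] is inserted between them. /uobpogtauzk/ → uobipogitauzk.
Rule 3 (final cluster simplification): /k/ is the second consonant of a word-final cluster /zk/, so it deletes. /uobipogitauzk/ → uobipogitauz.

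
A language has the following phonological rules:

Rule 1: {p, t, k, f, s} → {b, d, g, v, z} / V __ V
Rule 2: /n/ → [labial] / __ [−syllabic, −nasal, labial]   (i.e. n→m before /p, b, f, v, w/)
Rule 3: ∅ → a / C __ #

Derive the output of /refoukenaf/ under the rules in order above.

revougenafa

Rule 1 (intervocalic voicing): /f/ is a voiceless obstruent between vowels /e/ and /o/, so it voices to [v]. /k/ is a voiceless obstruent between vowels /u/ and /e/, so it voices to [g]. /refoukenaf/ → revougenaf.
Rule 2 (nasal place assimilation): no segment meets the environment; /revougenaf/ is unchanged.
Rule 3 (final a-epenthesis): the form ends in the consonant /f/, so [a] is inserted word-finally. /revougenaf/ → revougenafa.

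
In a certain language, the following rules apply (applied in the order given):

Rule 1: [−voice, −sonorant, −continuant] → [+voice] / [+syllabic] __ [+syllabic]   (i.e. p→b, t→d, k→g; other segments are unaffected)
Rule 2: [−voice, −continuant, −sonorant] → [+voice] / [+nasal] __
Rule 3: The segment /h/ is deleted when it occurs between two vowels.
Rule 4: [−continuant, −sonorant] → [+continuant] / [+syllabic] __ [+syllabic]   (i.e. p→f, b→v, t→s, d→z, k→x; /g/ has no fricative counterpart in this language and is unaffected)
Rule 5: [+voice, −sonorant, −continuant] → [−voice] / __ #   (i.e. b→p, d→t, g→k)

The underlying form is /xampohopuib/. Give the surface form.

xamboovuip

Rule 1 (intervocalic voicing): /p/ is a voiceless stop between vowels /o/ and /u/, so it voices to [b]. /xampohopuib/ → xampohobuib.
Rule 2 (post-nasal voicing): /p/ is a voiceless stop immediately after the nasal /m/, so it voices to [b]. /xampohobuib/ → xambohobuib.
Rule 3 (intervocalic h-deletion): /h/ occurs between vowels /o/ and /o/, so it deletes. /xambohobuib/ → xamboobuib.
Rule 4 (intervocalic spirantization): /b/ is a stop between vowels /o/ and /u/, so it spirantizes to the fricative [v]. /xamboobuib/ → xamboovuib.
Rule 5 (final devoicing): /b/ is a voiced stop in word-final position, so it devoices to [p]. /xamboovuib/ → xamboovuip.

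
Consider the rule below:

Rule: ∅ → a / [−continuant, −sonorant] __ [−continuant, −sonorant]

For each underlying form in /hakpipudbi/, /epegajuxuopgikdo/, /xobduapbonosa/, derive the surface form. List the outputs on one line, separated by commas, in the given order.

hakapipudabi, epegajuxuopagikado, xobaduapabonosa

/hakpipudbi/: /k/ and /p/ form a stop–stop cluster, so [a] is inserted between them. /d/ and /b/ form a stop–stop cluster, so [a] is inserted between them. → [hakapipudabi].
/epegajuxuopgikdo/: /p/ and /g/ form a stop–stop cluster, so [a] is inserted between them. /k/ and /d/ form a stop–stop cluster, so [a] is inserted between them. → [epegajuxuopagikado].
/xobduapbonosa/: /b/ and /d/ form a stop–stop cluster, so [a] is inserted between them. /p/ and /b/ form a stop–stop cluster, so [a] is inserted between them. → [xobaduapabonosa].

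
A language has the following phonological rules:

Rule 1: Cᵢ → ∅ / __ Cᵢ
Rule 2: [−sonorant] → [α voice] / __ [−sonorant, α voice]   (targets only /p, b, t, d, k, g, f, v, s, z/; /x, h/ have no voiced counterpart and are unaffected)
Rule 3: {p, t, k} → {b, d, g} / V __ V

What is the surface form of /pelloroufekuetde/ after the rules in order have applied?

Rule 1 (degemination): /ll/ is a geminate; the first /l/ deletes. /pelloroufekuetde/ → peloroufekuetde.
Rule 2 (regressive voicing assimilation): /t/ precedes the voiced obstruent /d/, so it voices to [d] by assimilation. /peloroufekuetde/ → peloroufekuedde.
Rule 3 (intervocalic voicing): /k/ is a voiceless stop between vowels /e/ and /u/, so it voices to [g]. /peloroufekuedde/ → peloroufeguedde.

peloroufeguedde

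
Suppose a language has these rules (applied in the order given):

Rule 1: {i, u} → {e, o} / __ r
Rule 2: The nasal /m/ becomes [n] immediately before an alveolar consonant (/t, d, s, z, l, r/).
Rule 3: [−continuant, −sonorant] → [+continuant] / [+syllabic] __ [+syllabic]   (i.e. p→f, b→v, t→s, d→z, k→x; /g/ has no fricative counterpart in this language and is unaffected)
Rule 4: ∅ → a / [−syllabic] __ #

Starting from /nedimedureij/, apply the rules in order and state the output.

Rule 1 (pre-rhotic lowering): /u/ is a high vowel immediately before /r/, so it lowers to [o]. /nedimedureij/ → nedimedoreij.
Rule 2 (nasal place assimilation): no segment meets the environment; /nedimedoreij/ is unchanged.
Rule 3 (intervocalic spirantization): /d/ is a stop between vowels /e/ and /i/, so it spirantizes to the fricative [z]. /d/ is a stop between vowels /e/ and /o/, so it spirantizes to the fricative [z]. /nedimedoreij/ → nezimezoreij.
Rule 4 (final a-epenthesis): the form ends in the consonant /j/, so [a] is inserted word-finally. /nezimezoreij/ → nezimezoreija.

nezimezoreija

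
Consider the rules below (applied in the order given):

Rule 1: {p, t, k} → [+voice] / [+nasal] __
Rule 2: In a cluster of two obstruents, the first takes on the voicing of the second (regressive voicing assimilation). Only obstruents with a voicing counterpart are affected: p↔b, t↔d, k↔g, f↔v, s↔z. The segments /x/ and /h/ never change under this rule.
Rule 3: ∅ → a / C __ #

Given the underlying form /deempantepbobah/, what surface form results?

Rule 1 (post-nasal voicing): /p/ is a voiceless stop immediately after the nasal /m/, so it voices to [b]. /t/ is a voiceless stop immediately after the nasal /n/, so it voices to [d]. /deempantepbobah/ → deembandepbobah.
Rule 2 (regressive voicing assimilation): /p/ precedes the voiced obstruent /b/, so it voices to [b] by assimilation. /deembandepbobah/ → deembandebbobah.
Rule 3 (final a-epenthesis): the form ends in the consonant /h/, so [a] is inserted word-finally. /deembandebbobah/ → deembandebbobaha.

deembandebbobaha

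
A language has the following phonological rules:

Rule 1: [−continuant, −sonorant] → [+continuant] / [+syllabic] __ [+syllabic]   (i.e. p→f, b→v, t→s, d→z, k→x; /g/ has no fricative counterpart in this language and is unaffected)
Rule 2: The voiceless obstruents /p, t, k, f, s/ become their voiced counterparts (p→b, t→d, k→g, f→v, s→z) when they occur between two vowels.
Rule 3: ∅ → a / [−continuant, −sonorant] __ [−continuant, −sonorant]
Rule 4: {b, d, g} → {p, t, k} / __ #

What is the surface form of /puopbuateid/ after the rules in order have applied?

puopabuazeit

Rule 1 (intervocalic spirantization): /t/ is a stop between vowels /a/ and /e/, so it spirantizes to the fricative [s]. /puopbuateid/ → puopbuaseid.
Rule 2 (intervocalic voicing): /s/ is a voiceless obstruent between vowels /a/ and /e/, so it voices to [z]. /puopbuaseid/ → puopbuazeid.
Rule 3 (stop-cluster a-epenthesis): /p/ and /b/ form a stop–stop cluster, so [a] is inserted between them. /puopbuazeid/ → puopabuazeid.
Rule 4 (final devoicing): /d/ is a voiced stop in word-final position, so it devoices to [t]. /puopabuazeid/ → puopabuazeit.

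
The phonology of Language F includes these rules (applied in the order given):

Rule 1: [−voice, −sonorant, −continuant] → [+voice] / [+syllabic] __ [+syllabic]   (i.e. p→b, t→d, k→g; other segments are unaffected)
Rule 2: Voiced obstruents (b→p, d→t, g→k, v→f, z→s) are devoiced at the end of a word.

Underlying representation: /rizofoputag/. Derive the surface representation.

rizofobudak

Rule 1 (intervocalic voicing): /p/ is a voiceless stop between vowels /o/ and /u/, so it voices to [b]. /t/ is a voiceless stop between vowels /u/ and /a/, so it voices to [d]. /rizofoputag/ → rizofobudag.
Rule 2 (final devoicing): /g/ is a voiced obstruent in word-final position, so it devoices to [k]. /rizofobudag/ → rizofobudak.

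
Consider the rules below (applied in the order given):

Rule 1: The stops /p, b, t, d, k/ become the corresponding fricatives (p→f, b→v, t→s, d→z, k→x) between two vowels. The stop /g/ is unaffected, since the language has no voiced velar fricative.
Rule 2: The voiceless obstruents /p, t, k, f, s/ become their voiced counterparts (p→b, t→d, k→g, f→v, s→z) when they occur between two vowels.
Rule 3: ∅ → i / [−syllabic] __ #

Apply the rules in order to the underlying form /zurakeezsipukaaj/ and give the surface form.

zuraxeezsivuxaaji

Rule 1 (intervocalic spirantization): /k/ is a stop between vowels /a/ and /e/, so it spirantizes to the fricative [x]. /p/ is a stop between vowels /i/ and /u/, so it spirantizes to the fricative [f]. /k/ is a stop between vowels /u/ and /a/, so it spirantizes to the fricative [x]. /zurakeezsipukaaj/ → zuraxeezsifuxaaj.
Rule 2 (intervocalic voicing): /f/ is a voiceless obstruent between vowels /i/ and /u/, so it voices to [v]. /zuraxeezsifuxaaj/ → zuraxeezsivuxaaj.
Rule 3 (final i-epenthesis): the form ends in the consonant /j/, so [i] is inserted word-finally. /zuraxeezsivuxaaj/ → zuraxeezsivuxaaji.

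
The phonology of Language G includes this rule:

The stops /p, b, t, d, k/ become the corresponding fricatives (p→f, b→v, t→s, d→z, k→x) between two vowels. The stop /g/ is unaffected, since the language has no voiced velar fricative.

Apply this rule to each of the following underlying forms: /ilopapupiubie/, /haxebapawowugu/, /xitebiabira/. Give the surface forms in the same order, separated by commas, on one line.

ilofafufiuvie, haxevafawowugu, xiseviavira

/ilopapupiubie/: /p/ is a stop between vowels /o/ and /a/, so it spirantizes to the fricative [f]. /p/ is a stop between vowels /a/ and /u/, so it spirantizes to the fricative [f]. /p/ is a stop between vowels /u/ and /i/, so it spirantizes to the fricative [f]. /b/ is a stop between vowels /u/ and /i/, so it spirantizes to the fricative [v]. → [ilofafufiuvie].
/haxebapawowugu/: /b/ is a stop between vowels /e/ and /a/, so it spirantizes to the fricative [v]. /p/ is a stop between vowels /a/ and /a/, so it spirantizes to the fricative [f]. → [haxevafawowugu].
/xitebiabira/: /t/ is a stop between vowels /i/ and /e/, so it spirantizes to the fricative [s]. /b/ is a stop between vowels /e/ and /i/, so it spirantizes to the fricative [v]. /b/ is a stop between vowels /a/ and /i/, so it spirantizes to the fricative [v]. → [xiseviavira].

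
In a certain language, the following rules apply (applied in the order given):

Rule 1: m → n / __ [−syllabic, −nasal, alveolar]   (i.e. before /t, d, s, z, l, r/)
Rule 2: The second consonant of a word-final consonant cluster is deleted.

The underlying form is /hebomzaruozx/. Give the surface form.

Rule 1 (nasal place assimilation): /m/ precedes the alveolar consonant /z/, so it assimilates in place to [n]. /hebomzaruozx/ → hebonzaruozx.
Rule 2 (final cluster simplification): /x/ is the second consonant of a word-final cluster /zx/, so it deletes. /hebonzaruozx/ → hebonzaruoz.

hebonzaruoz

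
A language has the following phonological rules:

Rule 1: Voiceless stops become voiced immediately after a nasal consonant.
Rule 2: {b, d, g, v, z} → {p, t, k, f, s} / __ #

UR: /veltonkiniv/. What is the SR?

veltonginif

Rule 1 (post-nasal voicing): /k/ is a voiceless stop immediately after the nasal /n/, so it voices to [g]. /veltonkiniv/ → veltonginiv.
Rule 2 (final devoicing): /v/ is a voiced obstruent in word-final position, so it devoices to [f]. /veltonginiv/ → veltonginif.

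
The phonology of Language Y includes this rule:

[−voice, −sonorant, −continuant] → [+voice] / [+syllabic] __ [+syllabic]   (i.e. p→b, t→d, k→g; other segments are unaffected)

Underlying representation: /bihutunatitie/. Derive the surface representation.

/t/ is a voiceless stop between vowels /u/ and /u/, so it voices to [d].
/t/ is a voiceless stop between vowels /a/ and /i/, so it voices to [d].
/t/ is a voiceless stop between vowels /i/ and /i/, so it voices to [d].
Surface form: [bihudunadidie].

bihudunadidie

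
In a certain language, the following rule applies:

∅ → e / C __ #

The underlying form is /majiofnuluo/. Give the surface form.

No segment of /majiofnuluo/ meets the structural description of the rule, so the form surfaces unchanged.

majiofnuluo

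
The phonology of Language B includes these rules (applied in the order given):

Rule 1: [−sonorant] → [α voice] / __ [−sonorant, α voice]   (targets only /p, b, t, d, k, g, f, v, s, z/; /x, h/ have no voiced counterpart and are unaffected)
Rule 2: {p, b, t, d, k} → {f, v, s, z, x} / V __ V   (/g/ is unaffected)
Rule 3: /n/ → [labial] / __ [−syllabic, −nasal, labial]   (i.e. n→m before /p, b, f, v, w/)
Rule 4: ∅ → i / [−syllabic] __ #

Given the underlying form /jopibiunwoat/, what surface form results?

jofiviumwoati

Rule 1 (regressive voicing assimilation): no segment meets the environment; /jopibiunwoat/ is unchanged.
Rule 2 (intervocalic spirantization): /p/ is a stop between vowels /o/ and /i/, so it spirantizes to the fricative [f]. /b/ is a stop between vowels /i/ and /i/, so it spirantizes to the fricative [v]. /jopibiunwoat/ → jofiviunwoat.
Rule 3 (nasal place assimilation): /n/ precedes the labial consonant /w/, so it assimilates in place to [m]. /jofiviunwoat/ → jofiviumwoat.
Rule 4 (final i-epenthesis): the form ends in the consonant /t/, so [i] is inserted word-finally. /jofiviumwoat/ → jofiviumwoati.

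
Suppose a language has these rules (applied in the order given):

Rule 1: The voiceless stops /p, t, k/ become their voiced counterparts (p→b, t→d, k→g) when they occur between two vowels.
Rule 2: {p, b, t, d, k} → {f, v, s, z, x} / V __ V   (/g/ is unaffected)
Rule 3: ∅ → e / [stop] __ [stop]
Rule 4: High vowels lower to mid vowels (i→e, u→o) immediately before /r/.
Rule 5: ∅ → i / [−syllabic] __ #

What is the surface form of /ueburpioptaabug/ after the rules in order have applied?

uevorpiopetaavugi

Rule 1 (intervocalic voicing): no segment meets the environment; /ueburpioptaabug/ is unchanged.
Rule 2 (intervocalic spirantization): /b/ is a stop between vowels /e/ and /u/, so it spirantizes to the fricative [v]. /b/ is a stop between vowels /a/ and /u/, so it spirantizes to the fricative [v]. /ueburpioptaabug/ → uevurpioptaavug.
Rule 3 (stop-cluster e-epenthesis): /p/ and /t/ form a stop–stop cluster, so [e] is inserted between them. /uevurpioptaavug/ → uevurpiopetaavug.
Rule 4 (pre-rhotic lowering): /u/ is a high vowel immediately before /r/, so it lowers to [o]. /uevurpiopetaavug/ → uevorpiopetaavug.
Rule 5 (final i-epenthesis): the form ends in the consonant /g/, so [i] is inserted word-finally. /uevorpiopetaavug/ → uevorpiopetaavugi.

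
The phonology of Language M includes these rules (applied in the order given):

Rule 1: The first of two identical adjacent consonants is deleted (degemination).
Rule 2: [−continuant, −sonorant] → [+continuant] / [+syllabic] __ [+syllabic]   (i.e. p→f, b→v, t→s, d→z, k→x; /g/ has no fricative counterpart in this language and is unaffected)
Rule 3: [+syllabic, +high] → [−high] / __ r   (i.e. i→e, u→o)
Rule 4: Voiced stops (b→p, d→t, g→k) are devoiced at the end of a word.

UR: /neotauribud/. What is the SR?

Rule 1 (degemination): no segment meets the environment; /neotauribud/ is unchanged.
Rule 2 (intervocalic spirantization): /t/ is a stop between vowels /o/ and /a/, so it spirantizes to the fricative [s]. /b/ is a stop between vowels /i/ and /u/, so it spirantizes to the fricative [v]. /neotauribud/ → neosaurivud.
Rule 3 (pre-rhotic lowering): /u/ is a high vowel immediately before /r/, so it lowers to [o]. /neosaurivud/ → neosaorivud.
Rule 4 (final devoicing): /d/ is a voiced stop in word-final position, so it devoices to [t]. /neosaorivud/ → neosaorivut.

neosaorivut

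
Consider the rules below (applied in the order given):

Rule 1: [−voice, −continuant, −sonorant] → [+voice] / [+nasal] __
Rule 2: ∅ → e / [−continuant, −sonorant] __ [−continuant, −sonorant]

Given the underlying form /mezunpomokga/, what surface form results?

Rule 1 (post-nasal voicing): /p/ is a voiceless stop immediately after the nasal /n/, so it voices to [b]. /mezunpomokga/ → mezunbomokga.
Rule 2 (stop-cluster e-epenthesis): /k/ and /g/ form a stop–stop cluster, so [e] is inserted between them. /mezunbomokga/ → mezunbomokega.

mezunbomokega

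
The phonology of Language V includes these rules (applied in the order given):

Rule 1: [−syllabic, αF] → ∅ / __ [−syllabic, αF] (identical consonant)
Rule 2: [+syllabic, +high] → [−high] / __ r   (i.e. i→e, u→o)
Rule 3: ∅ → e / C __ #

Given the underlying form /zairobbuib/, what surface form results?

Rule 1 (degemination): /bb/ is a geminate; the first /b/ deletes. /zairobbuib/ → zairobuib.
Rule 2 (pre-rhotic lowering): /i/ is a high vowel immediately before /r/, so it lowers to [e]. /zairobuib/ → zaerobuib.
Rule 3 (final e-epenthesis): the form ends in the consonant /b/, so [e] is inserted word-finally. /zaerobuib/ → zaerobuibe.

zaerobuibe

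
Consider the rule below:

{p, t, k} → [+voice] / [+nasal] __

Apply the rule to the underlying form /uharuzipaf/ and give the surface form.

uharuzipaf

No segment of /uharuzipaf/ meets the structural description of the rule, so the form surfaces unchanged.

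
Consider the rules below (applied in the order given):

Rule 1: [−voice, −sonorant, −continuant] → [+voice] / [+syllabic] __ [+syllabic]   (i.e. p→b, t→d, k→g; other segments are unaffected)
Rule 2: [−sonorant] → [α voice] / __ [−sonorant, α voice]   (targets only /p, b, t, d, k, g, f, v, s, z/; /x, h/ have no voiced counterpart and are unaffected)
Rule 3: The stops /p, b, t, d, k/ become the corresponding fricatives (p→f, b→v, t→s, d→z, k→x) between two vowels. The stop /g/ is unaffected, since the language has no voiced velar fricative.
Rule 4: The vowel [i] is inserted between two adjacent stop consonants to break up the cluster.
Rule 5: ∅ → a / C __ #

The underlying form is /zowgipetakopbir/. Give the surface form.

zowgivezagobibira

Rule 1 (intervocalic voicing): /p/ is a voiceless stop between vowels /i/ and /e/, so it voices to [b]. /t/ is a voiceless stop between vowels /e/ and /a/, so it voices to [d]. /k/ is a voiceless stop between vowels /a/ and /o/, so it voices to [g]. /zowgipetakopbir/ → zowgibedagopbir.
Rule 2 (regressive voicing assimilation): /p/ precedes the voiced obstruent /b/, so it voices to [b] by assimilation. /zowgibedagopbir/ → zowgibedagobbir.
Rule 3 (intervocalic spirantization): /b/ is a stop between vowels /i/ and /e/, so it spirantizes to the fricative [v]. /d/ is a stop between vowels /e/ and /a/, so it spirantizes to the fricative [z]. /zowgibedagobbir/ → zowgivezagobbir.
Rule 4 (stop-cluster i-epenthesis): /b/ and /b/ form a stop–stop cluster, so [i] is inserted between them. /zowgivezagobbir/ → zowgivezagobibir.
Rule 5 (final a-epenthesis): the form ends in the consonant /r/, so [a] is inserted word-finally. /zowgivezagobibir/ → zowgivezagobibira.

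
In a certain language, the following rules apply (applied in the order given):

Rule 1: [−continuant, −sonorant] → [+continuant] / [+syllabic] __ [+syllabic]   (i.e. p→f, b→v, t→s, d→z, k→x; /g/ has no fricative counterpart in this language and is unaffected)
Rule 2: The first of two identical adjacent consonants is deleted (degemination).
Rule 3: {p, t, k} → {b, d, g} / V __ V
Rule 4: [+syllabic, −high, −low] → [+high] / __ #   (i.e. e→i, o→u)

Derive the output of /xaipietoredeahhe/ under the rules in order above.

Rule 1 (intervocalic spirantization): /p/ is a stop between vowels /i/ and /i/, so it spirantizes to the fricative [f]. /t/ is a stop between vowels /e/ and /o/, so it spirantizes to the fricative [s]. /d/ is a stop between vowels /e/ and /e/, so it spirantizes to the fricative [z]. /xaipietoredeahhe/ → xaifiesorezeahhe.
Rule 2 (degemination): /hh/ is a geminate; the first /h/ deletes. /xaifiesorezeahhe/ → xaifiesorezeahe.
Rule 3 (intervocalic voicing): no segment meets the environment; /xaifiesorezeahe/ is unchanged.
Rule 4 (final vowel raising): /e/ is a mid vowel in word-final position, so it raises to [i]. /xaifiesorezeahe/ → xaifiesorezeahi.

xaifiesorezeahi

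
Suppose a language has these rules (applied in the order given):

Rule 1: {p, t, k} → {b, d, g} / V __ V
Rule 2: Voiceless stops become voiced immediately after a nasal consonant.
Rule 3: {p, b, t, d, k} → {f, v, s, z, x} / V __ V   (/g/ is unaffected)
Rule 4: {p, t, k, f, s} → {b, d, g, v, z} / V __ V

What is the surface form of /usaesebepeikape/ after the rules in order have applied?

uzaezeveveigave

Rule 1 (intervocalic voicing): /p/ is a voiceless stop between vowels /e/ and /e/, so it voices to [b]. /k/ is a voiceless stop between vowels /i/ and /a/, so it voices to [g]. /p/ is a voiceless stop between vowels /a/ and /e/, so it voices to [b]. /usaesebepeikape/ → usaesebebeigabe.
Rule 2 (post-nasal voicing): no segment meets the environment; /usaesebebeigabe/ is unchanged.
Rule 3 (intervocalic spirantization): /b/ is a stop between vowels /e/ and /e/, so it spirantizes to the fricative [v]. /b/ is a stop between vowels /e/ and /e/, so it spirantizes to the fricative [v]. /b/ is a stop between vowels /a/ and /e/, so it spirantizes to the fricative [v]. /usaesebebeigabe/ → usaeseveveigave.
Rule 4 (intervocalic voicing): /s/ is a voiceless obstruent between vowels /u/ and /a/, so it voices to [z]. /s/ is a voiceless obstruent between vowels /e/ and /e/, so it voices to [z]. /usaeseveveigave/ → uzaezeveveigave.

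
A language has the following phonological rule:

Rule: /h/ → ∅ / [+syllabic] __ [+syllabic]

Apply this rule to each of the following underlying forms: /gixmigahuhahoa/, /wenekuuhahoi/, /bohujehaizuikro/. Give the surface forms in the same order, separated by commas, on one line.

/gixmigahuhahoa/: /h/ occurs between vowels /a/ and /u/, so it deletes. /h/ occurs between vowels /u/ and /a/, so it deletes. /h/ occurs between vowels /a/ and /o/, so it deletes. → [gixmigauaoa].
/wenekuuhahoi/: /h/ occurs between vowels /u/ and /a/, so it deletes. /h/ occurs between vowels /a/ and /o/, so it deletes. → [wenekuuaoi].
/bohujehaizuikro/: /h/ occurs between vowels /o/ and /u/, so it deletes. /h/ occurs between vowels /e/ and /a/, so it deletes. → [boujeaizuikro].

gixmigauaoa, wenekuuaoi, boujeaizuikro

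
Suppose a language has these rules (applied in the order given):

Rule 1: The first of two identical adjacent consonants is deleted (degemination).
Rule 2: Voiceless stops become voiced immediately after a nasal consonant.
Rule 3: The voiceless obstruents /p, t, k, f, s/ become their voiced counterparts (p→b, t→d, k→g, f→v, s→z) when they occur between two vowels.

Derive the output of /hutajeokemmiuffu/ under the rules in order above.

hudajeogemiuvu

Rule 1 (degemination): /mm/ is a geminate; the first /m/ deletes. /ff/ is a geminate; the first /f/ deletes. /hutajeokemmiuffu/ → hutajeokemiufu.
Rule 2 (post-nasal voicing): no segment meets the environment; /hutajeokemiufu/ is unchanged.
Rule 3 (intervocalic voicing): /t/ is a voiceless obstruent between vowels /u/ and /a/, so it voices to [d]. /k/ is a voiceless obstruent between vowels /o/ and /e/, so it voices to [g]. /f/ is a voiceless obstruent between vowels /u/ and /u/, so it voices to [v]. /hutajeokemiufu/ → hudajeogemiuvu.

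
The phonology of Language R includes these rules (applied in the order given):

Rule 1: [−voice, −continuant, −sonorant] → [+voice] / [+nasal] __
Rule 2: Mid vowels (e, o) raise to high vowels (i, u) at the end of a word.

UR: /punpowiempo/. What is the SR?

Rule 1 (post-nasal voicing): /p/ is a voiceless stop immediately after the nasal /n/, so it voices to [b]. /p/ is a voiceless stop immediately after the nasal /m/, so it voices to [b]. /punpowiempo/ → punbowiembo.
Rule 2 (final vowel raising): /o/ is a mid vowel in word-final position, so it raises to [u]. /punbowiembo/ → punbowiembu.

punbowiembu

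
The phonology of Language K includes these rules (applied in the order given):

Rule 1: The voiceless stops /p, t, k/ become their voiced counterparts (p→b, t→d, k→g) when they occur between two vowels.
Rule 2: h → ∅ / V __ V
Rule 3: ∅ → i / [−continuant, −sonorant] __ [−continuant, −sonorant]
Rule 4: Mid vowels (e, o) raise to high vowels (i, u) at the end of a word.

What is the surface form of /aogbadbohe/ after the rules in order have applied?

Rule 1 (intervocalic voicing): no segment meets the environment; /aogbadbohe/ is unchanged.
Rule 2 (intervocalic h-deletion): /h/ occurs between vowels /o/ and /e/, so it deletes. /aogbadbohe/ → aogbadboe.
Rule 3 (stop-cluster i-epenthesis): /g/ and /b/ form a stop–stop cluster, so [i] is inserted between them. /d/ and /b/ form a stop–stop cluster, so [i] is inserted between them. /aogbadboe/ → aogibadiboe.
Rule 4 (final vowel raising): /e/ is a mid vowel in word-final position, so it raises to [i]. /aogibadiboe/ → aogibadiboi.

aogibadiboi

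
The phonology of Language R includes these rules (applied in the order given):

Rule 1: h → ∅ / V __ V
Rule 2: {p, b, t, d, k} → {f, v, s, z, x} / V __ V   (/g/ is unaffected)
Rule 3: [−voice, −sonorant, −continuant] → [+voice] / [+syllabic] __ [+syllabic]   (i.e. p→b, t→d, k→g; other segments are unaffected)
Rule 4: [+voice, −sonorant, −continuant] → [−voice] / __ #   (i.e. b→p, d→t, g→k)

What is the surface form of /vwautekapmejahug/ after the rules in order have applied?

vwausexapmejauk

Rule 1 (intervocalic h-deletion): /h/ occurs between vowels /a/ and /u/, so it deletes. /vwautekapmejahug/ → vwautekapmejaug.
Rule 2 (intervocalic spirantization): /t/ is a stop between vowels /u/ and /e/, so it spirantizes to the fricative [s]. /k/ is a stop between vowels /e/ and /a/, so it spirantizes to the fricative [x]. /vwautekapmejaug/ → vwausexapmejaug.
Rule 3 (intervocalic voicing): no segment meets the environment; /vwausexapmejaug/ is unchanged.
Rule 4 (final devoicing): /g/ is a voiced stop in word-final position, so it devoices to [k]. /vwausexapmejaug/ → vwausexapmejauk.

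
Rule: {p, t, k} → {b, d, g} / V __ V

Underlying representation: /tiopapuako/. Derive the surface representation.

tiobabuago

/p/ is a voiceless stop between vowels /o/ and /a/, so it voices to [b].
/p/ is a voiceless stop between vowels /a/ and /u/, so it voices to [b].
/k/ is a voiceless stop between vowels /a/ and /o/, so it voices to [g].
Surface form: [tiobabuago].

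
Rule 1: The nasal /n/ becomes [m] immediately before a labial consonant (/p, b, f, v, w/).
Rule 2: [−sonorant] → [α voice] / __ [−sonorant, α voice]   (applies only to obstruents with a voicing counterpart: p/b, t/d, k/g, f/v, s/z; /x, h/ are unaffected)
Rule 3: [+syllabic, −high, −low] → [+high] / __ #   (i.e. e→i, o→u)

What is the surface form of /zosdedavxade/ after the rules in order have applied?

Rule 1 (nasal place assimilation): no segment meets the environment; /zosdedavxade/ is unchanged.
Rule 2 (regressive voicing assimilation): /s/ precedes the voiced obstruent /d/, so it voices to [z] by assimilation. /v/ precedes the voiceless obstruent /x/, so it devoices to [f] by assimilation. /zosdedavxade/ → zozdedafxade.
Rule 3 (final vowel raising): /e/ is a mid vowel in word-final position, so it raises to [i]. /zozdedafxade/ → zozdedafxadi.

zozdedafxadi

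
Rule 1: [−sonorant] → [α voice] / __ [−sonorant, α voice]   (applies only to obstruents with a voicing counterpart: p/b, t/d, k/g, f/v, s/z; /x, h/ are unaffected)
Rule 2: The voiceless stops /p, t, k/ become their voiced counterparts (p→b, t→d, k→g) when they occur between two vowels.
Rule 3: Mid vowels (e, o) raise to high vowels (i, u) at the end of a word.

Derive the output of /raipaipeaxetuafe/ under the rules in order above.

raibaibeaxeduafi

Rule 1 (regressive voicing assimilation): no segment meets the environment; /raipaipeaxetuafe/ is unchanged.
Rule 2 (intervocalic voicing): /p/ is a voiceless stop between vowels /i/ and /a/, so it voices to [b]. /p/ is a voiceless stop between vowels /i/ and /e/, so it voices to [b]. /t/ is a voiceless stop between vowels /e/ and /u/, so it voices to [d]. /raipaipeaxetuafe/ → raibaibeaxeduafe.
Rule 3 (final vowel raising): /e/ is a mid vowel in word-final position, so it raises to [i]. /raibaibeaxeduafe/ → raibaibeaxeduafi.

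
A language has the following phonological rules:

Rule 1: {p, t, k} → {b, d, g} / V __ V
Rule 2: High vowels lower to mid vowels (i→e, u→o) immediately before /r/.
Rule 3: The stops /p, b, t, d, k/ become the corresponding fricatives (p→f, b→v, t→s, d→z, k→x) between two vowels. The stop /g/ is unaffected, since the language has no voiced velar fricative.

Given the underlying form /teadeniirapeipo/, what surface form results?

Rule 1 (intervocalic voicing): /p/ is a voiceless stop between vowels /a/ and /e/, so it voices to [b]. /p/ is a voiceless stop between vowels /i/ and /o/, so it voices to [b]. /teadeniirapeipo/ → teadeniirabeibo.
Rule 2 (pre-rhotic lowering): /i/ is a high vowel immediately before /r/, so it lowers to [e]. /teadeniirabeibo/ → teadenierabeibo.
Rule 3 (intervocalic spirantization): /d/ is a stop between vowels /a/ and /e/, so it spirantizes to the fricative [z]. /b/ is a stop between vowels /a/ and /e/, so it spirantizes to the fricative [v]. /b/ is a stop between vowels /i/ and /o/, so it spirantizes to the fricative [v]. /teadenierabeibo/ → teazenieraveivo.

teazenieraveivo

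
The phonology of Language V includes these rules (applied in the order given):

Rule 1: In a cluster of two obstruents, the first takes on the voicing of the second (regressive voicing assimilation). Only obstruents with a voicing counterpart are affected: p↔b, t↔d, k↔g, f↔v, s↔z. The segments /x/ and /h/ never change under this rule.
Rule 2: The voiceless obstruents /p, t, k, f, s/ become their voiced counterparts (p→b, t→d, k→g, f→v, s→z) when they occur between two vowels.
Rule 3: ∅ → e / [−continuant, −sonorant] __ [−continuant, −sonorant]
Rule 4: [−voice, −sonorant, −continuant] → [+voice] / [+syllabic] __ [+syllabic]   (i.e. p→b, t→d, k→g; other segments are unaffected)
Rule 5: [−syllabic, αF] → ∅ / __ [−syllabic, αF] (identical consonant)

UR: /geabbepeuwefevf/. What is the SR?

geabebebeuwevef

Rule 1 (regressive voicing assimilation): /v/ precedes the voiceless obstruent /f/, so it devoices to [f] by assimilation. /geabbepeuwefevf/ → geabbepeuwefeff.
Rule 2 (intervocalic voicing): /p/ is a voiceless obstruent between vowels /e/ and /e/, so it voices to [b]. /f/ is a voiceless obstruent between vowels /e/ and /e/, so it voices to [v]. /geabbepeuwefeff/ → geabbebeuweveff.
Rule 3 (stop-cluster e-epenthesis): /b/ and /b/ form a stop–stop cluster, so [e] is inserted between them. /geabbebeuweveff/ → geabebebeuweveff.
Rule 4 (intervocalic voicing): no segment meets the environment; /geabebebeuweveff/ is unchanged.
Rule 5 (degemination): /ff/ is a geminate; the first /f/ deletes. /geabebebeuweveff/ → geabebebeuwevef.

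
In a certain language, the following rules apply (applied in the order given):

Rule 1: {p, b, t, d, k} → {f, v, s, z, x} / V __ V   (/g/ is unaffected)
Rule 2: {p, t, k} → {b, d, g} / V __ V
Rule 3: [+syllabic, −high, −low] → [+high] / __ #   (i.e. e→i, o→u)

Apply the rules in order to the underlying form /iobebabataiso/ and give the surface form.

iovevavasaisu

Rule 1 (intervocalic spirantization): /b/ is a stop between vowels /o/ and /e/, so it spirantizes to the fricative [v]. /b/ is a stop between vowels /e/ and /a/, so it spirantizes to the fricative [v]. /b/ is a stop between vowels /a/ and /a/, so it spirantizes to the fricative [v]. /t/ is a stop between vowels /a/ and /a/, so it spirantizes to the fricative [s]. /iobebabataiso/ → iovevavasaiso.
Rule 2 (intervocalic voicing): no segment meets the environment; /iovevavasaiso/ is unchanged.
Rule 3 (final vowel raising): /o/ is a mid vowel in word-final position, so it raises to [u]. /iovevavasaiso/ → iovevavasaisu.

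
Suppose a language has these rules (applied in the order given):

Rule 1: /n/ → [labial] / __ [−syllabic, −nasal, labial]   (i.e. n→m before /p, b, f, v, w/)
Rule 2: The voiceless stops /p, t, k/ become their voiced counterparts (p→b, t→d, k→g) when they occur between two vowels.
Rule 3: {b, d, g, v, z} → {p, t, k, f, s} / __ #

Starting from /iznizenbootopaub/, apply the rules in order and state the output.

iznizemboodobaup

Rule 1 (nasal place assimilation): /n/ precedes the labial consonant /b/, so it assimilates in place to [m]. /iznizenbootopaub/ → iznizembootopaub.
Rule 2 (intervocalic voicing): /t/ is a voiceless stop between vowels /o/ and /o/, so it voices to [d]. /p/ is a voiceless stop between vowels /o/ and /a/, so it voices to [b]. /iznizembootopaub/ → iznizemboodobaub.
Rule 3 (final devoicing): /b/ is a voiced obstruent in word-final position, so it devoices to [p]. /iznizemboodobaub/ → iznizemboodobaup.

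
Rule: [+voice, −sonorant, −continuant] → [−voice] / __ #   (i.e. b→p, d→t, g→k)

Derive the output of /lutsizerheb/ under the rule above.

/b/ is a voiced stop in word-final position, so it devoices to [p].
Surface form: [lutsizerhep].

lutsizerhep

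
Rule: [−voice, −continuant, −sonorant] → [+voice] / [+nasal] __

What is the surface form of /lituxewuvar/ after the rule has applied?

No segment of /lituxewuvar/ meets the structural description of the rule, so the form surfaces unchanged.

lituxewuvar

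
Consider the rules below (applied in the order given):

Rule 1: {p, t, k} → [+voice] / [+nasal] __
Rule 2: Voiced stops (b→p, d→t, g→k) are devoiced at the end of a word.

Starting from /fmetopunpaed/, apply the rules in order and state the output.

Rule 1 (post-nasal voicing): /p/ is a voiceless stop immediately after the nasal /n/, so it voices to [b]. /fmetopunpaed/ → fmetopunbaed.
Rule 2 (final devoicing): /d/ is a voiced stop in word-final position, so it devoices to [t]. /fmetopunbaed/ → fmetopunbaet.

fmetopunbaet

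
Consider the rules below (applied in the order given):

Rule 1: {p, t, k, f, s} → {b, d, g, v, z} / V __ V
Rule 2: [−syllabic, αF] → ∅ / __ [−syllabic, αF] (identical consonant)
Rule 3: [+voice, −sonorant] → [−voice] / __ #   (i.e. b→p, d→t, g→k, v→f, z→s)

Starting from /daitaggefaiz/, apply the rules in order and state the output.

Rule 1 (intervocalic voicing): /t/ is a voiceless obstruent between vowels /i/ and /a/, so it voices to [d]. /f/ is a voiceless obstruent between vowels /e/ and /a/, so it voices to [v]. /daitaggefaiz/ → daidaggevaiz.
Rule 2 (degemination): /gg/ is a geminate; the first /g/ deletes. /daidaggevaiz/ → daidagevaiz.
Rule 3 (final devoicing): /z/ is a voiced obstruent in word-final position, so it devoices to [s]. /daidagevaiz/ → daidagevais.

daidagevais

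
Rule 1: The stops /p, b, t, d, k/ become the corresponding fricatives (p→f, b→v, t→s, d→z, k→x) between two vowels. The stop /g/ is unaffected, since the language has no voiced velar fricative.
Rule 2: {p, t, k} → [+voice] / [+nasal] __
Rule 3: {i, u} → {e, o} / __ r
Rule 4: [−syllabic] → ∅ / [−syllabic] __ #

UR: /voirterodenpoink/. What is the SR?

Rule 1 (intervocalic spirantization): /d/ is a stop between vowels /o/ and /e/, so it spirantizes to the fricative [z]. /voirterodenpoink/ → voirterozenpoink.
Rule 2 (post-nasal voicing): /p/ is a voiceless stop immediately after the nasal /n/, so it voices to [b]. /k/ is a voiceless stop immediately after the nasal /n/, so it voices to [g]. /voirterozenpoink/ → voirterozenboing.
Rule 3 (pre-rhotic lowering): /i/ is a high vowel immediately before /r/, so it lowers to [e]. /voirterozenboing/ → voerterozenboing.
Rule 4 (final cluster simplification): /g/ is the second consonant of a word-final cluster /ng/, so it deletes. /voerterozenboing/ → voerterozenboin.

voerterozenboin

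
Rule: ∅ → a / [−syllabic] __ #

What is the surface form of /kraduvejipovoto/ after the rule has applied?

No segment of /kraduvejipovoto/ meets the structural description of the rule, so the form surfaces unchanged.

kraduvejipovoto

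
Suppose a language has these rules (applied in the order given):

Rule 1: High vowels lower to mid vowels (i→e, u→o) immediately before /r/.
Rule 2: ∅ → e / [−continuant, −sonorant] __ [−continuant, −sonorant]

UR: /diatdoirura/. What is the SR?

Rule 1 (pre-rhotic lowering): /i/ is a high vowel immediately before /r/, so it lowers to [e]. /u/ is a high vowel immediately before /r/, so it lowers to [o]. /diatdoirura/ → diatdoerora.
Rule 2 (stop-cluster e-epenthesis): /t/ and /d/ form a stop–stop cluster, so [e] is inserted between them. /diatdoerora/ → diatedoerora.

diatedoerora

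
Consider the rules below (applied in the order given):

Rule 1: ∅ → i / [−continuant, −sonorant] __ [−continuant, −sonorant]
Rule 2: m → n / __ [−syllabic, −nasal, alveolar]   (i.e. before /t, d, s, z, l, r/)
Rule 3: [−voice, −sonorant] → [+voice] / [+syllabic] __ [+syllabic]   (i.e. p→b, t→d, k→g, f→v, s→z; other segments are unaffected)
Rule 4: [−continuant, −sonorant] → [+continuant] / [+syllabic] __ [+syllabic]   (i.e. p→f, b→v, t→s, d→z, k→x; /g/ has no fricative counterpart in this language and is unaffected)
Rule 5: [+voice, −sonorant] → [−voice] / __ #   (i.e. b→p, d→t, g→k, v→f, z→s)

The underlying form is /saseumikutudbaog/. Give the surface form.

Rule 1 (stop-cluster i-epenthesis): /d/ and /b/ form a stop–stop cluster, so [i] is inserted between them. /saseumikutudbaog/ → saseumikutudibaog.
Rule 2 (nasal place assimilation): no segment meets the environment; /saseumikutudibaog/ is unchanged.
Rule 3 (intervocalic voicing): /s/ is a voiceless obstruent between vowels /a/ and /e/, so it voices to [z]. /k/ is a voiceless obstruent between vowels /i/ and /u/, so it voices to [g]. /t/ is a voiceless obstruent between vowels /u/ and /u/, so it voices to [d]. /saseumikutudibaog/ → sazeumigududibaog.
Rule 4 (intervocalic spirantization): /d/ is a stop between vowels /u/ and /u/, so it spirantizes to the fricative [z]. /d/ is a stop between vowels /u/ and /i/, so it spirantizes to the fricative [z]. /b/ is a stop between vowels /i/ and /a/, so it spirantizes to the fricative [v]. /sazeumigududibaog/ → sazeumiguzuzivaog.
Rule 5 (final devoicing): /g/ is a voiced obstruent in word-final position, so it devoices to [k]. /sazeumiguzuzivaog/ → sazeumiguzuzivaok.

sazeumiguzuzivaok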